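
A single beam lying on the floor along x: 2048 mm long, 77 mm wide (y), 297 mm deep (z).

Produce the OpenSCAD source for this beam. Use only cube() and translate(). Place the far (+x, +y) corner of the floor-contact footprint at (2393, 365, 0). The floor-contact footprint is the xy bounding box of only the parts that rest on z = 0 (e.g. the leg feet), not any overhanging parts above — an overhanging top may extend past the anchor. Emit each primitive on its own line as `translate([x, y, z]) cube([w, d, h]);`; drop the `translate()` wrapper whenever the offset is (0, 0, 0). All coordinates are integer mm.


translate([345, 288, 0]) cube([2048, 77, 297]);


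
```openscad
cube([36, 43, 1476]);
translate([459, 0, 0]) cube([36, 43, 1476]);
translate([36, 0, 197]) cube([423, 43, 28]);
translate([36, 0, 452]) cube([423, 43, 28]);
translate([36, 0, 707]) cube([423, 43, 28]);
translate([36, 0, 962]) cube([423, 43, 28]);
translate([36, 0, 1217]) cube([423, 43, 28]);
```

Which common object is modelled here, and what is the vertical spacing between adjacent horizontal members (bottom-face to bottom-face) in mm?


A ladder. The rung spacing is 255 mm.

Two tall 36×43 posts with 5 short bars between them — a ladder. Adjacent rungs sit at z = 197 and z = 452, so the spacing is 452 − 197 = 255 mm.


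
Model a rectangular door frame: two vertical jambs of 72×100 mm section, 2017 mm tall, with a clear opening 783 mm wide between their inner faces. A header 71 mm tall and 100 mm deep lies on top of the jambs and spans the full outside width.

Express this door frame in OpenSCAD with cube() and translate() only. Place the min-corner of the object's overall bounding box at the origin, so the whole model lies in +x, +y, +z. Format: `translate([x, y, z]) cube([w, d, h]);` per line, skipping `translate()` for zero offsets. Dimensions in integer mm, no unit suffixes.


cube([72, 100, 2017]);
translate([855, 0, 0]) cube([72, 100, 2017]);
translate([0, 0, 2017]) cube([927, 100, 71]);


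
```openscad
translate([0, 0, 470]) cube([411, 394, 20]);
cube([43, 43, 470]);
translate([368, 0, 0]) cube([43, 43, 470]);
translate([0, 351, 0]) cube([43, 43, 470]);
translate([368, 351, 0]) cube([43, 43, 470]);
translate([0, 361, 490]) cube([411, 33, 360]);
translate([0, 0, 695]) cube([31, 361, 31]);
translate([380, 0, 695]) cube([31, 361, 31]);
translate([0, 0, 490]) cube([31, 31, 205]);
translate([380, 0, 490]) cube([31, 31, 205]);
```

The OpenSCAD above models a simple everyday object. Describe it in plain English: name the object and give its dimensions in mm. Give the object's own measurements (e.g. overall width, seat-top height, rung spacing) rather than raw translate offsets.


A chair. The seat is a 411×394×20 mm slab with its top at z = 490 mm, on four 43×43 mm corner legs (flush with the seat edges, standing on z = 0). A flat backrest 33 mm thick, 360 mm tall, spans the full seat width and rises from the seat top along its +y edge, rear face flush with the rear of the seat. Two armrests of 31×31 mm section run along each side from the seat's front edge to the front of the backrest, top faces 236 mm above the seat top and outer faces flush with the seat's x-edges; a 31×31 mm post under the front of each armrest stands on the seat at the front corner.


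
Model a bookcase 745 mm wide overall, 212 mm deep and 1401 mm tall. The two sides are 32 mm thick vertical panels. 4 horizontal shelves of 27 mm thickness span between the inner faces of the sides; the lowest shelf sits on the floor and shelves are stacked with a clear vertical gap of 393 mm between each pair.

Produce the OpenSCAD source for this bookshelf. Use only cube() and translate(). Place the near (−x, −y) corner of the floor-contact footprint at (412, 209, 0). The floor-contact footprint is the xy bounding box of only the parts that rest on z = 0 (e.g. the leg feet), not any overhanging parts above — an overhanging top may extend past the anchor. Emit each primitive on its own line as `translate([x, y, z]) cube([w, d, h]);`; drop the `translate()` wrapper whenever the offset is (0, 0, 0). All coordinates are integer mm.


translate([412, 209, 0]) cube([32, 212, 1401]);
translate([1125, 209, 0]) cube([32, 212, 1401]);
translate([444, 209, 0]) cube([681, 212, 27]);
translate([444, 209, 420]) cube([681, 212, 27]);
translate([444, 209, 840]) cube([681, 212, 27]);
translate([444, 209, 1260]) cube([681, 212, 27]);


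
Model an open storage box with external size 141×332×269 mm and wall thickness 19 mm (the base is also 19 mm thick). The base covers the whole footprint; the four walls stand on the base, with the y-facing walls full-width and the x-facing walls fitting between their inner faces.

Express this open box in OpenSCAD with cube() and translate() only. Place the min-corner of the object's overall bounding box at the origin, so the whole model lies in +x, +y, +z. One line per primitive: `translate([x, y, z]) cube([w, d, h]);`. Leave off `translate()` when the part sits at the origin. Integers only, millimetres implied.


cube([141, 332, 19]);
translate([0, 0, 19]) cube([141, 19, 250]);
translate([0, 313, 19]) cube([141, 19, 250]);
translate([0, 19, 19]) cube([19, 294, 250]);
translate([122, 19, 19]) cube([19, 294, 250]);


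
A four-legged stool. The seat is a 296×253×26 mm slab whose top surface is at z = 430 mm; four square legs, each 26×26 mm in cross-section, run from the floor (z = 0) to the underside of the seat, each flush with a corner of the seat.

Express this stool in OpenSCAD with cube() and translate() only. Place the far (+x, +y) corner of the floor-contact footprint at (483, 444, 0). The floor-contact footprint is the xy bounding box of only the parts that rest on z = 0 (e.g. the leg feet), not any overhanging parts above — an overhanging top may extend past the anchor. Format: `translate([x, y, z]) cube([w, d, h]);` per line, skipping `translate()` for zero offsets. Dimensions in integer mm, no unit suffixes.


// leg_h = 430 - 26 = 404
translate([187, 191, 404]) cube([296, 253, 26]);
translate([187, 191, 0]) cube([26, 26, 404]);
translate([457, 191, 0]) cube([26, 26, 404]);
translate([187, 418, 0]) cube([26, 26, 404]);
translate([457, 418, 0]) cube([26, 26, 404]);


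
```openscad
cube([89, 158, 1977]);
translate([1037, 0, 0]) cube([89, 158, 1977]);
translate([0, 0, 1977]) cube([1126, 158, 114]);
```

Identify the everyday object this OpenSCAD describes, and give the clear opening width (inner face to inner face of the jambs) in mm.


A door frame. The clear opening width is 948 mm.

Two 1977 mm tall posts with a header on top — a door frame. The left jamb is 89 mm wide at x = 0; the right jamb starts at x = 1037. The clear opening is 1037 − 89 = 948 mm.


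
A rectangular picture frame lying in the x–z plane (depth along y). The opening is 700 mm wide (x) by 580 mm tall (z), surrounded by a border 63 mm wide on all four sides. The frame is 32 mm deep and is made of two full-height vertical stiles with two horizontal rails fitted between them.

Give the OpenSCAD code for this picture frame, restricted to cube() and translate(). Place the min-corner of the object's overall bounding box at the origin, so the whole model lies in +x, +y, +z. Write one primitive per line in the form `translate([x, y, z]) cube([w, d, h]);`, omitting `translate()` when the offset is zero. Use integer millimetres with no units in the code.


cube([63, 32, 706]);
translate([763, 0, 0]) cube([63, 32, 706]);
translate([63, 0, 0]) cube([700, 32, 63]);
translate([63, 0, 643]) cube([700, 32, 63]);


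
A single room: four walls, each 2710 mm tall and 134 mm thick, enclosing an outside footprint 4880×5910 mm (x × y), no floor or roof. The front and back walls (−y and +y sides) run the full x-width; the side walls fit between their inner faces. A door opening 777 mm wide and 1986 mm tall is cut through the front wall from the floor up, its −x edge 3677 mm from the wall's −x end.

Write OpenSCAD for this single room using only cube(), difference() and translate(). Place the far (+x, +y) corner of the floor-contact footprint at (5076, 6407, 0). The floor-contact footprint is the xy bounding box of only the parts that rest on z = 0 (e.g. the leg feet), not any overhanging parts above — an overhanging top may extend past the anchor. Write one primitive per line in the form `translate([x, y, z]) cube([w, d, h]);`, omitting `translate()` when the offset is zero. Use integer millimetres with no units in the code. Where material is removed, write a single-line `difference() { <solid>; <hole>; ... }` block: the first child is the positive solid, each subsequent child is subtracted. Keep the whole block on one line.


difference() { translate([196, 497, 0]) cube([4880, 134, 2710]); translate([3873, 497, 0]) cube([777, 134, 1986]); }
translate([196, 6273, 0]) cube([4880, 134, 2710]);
translate([196, 631, 0]) cube([134, 5642, 2710]);
translate([4942, 631, 0]) cube([134, 5642, 2710]);


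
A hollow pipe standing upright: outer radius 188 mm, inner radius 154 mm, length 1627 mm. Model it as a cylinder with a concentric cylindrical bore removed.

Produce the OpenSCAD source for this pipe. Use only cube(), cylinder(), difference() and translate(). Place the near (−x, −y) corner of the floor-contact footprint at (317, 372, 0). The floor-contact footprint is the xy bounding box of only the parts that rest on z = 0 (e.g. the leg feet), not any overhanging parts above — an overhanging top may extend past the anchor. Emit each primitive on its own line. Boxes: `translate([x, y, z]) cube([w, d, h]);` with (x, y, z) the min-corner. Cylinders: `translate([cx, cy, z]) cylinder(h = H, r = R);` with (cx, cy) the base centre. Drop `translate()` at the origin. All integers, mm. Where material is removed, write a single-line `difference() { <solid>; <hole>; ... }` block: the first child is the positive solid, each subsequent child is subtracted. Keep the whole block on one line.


difference() { translate([505, 560, 0]) cylinder(h = 1627, r = 188); translate([505, 560, 0]) cylinder(h = 1627, r = 154); }


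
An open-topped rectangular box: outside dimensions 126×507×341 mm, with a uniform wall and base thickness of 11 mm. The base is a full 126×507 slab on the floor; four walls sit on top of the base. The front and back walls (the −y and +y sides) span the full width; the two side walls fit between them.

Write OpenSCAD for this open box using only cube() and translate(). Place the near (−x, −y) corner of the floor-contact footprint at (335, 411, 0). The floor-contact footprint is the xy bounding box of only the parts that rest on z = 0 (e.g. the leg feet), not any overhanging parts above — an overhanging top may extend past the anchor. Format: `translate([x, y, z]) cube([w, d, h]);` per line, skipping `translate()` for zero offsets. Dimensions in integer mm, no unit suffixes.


translate([335, 411, 0]) cube([126, 507, 11]);
translate([335, 411, 11]) cube([126, 11, 330]);
translate([335, 907, 11]) cube([126, 11, 330]);
translate([335, 422, 11]) cube([11, 485, 330]);
translate([450, 422, 11]) cube([11, 485, 330]);


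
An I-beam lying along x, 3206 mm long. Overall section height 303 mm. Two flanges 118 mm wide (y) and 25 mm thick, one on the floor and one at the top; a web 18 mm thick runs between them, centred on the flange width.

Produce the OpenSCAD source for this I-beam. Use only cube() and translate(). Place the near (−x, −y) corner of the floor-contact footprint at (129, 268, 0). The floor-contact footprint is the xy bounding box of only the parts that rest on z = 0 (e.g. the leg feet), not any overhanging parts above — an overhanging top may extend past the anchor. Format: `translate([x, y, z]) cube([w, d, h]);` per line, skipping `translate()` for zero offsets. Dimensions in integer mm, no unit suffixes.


translate([129, 268, 0]) cube([3206, 118, 25]);
translate([129, 318, 25]) cube([3206, 18, 253]);
translate([129, 268, 278]) cube([3206, 118, 25]);


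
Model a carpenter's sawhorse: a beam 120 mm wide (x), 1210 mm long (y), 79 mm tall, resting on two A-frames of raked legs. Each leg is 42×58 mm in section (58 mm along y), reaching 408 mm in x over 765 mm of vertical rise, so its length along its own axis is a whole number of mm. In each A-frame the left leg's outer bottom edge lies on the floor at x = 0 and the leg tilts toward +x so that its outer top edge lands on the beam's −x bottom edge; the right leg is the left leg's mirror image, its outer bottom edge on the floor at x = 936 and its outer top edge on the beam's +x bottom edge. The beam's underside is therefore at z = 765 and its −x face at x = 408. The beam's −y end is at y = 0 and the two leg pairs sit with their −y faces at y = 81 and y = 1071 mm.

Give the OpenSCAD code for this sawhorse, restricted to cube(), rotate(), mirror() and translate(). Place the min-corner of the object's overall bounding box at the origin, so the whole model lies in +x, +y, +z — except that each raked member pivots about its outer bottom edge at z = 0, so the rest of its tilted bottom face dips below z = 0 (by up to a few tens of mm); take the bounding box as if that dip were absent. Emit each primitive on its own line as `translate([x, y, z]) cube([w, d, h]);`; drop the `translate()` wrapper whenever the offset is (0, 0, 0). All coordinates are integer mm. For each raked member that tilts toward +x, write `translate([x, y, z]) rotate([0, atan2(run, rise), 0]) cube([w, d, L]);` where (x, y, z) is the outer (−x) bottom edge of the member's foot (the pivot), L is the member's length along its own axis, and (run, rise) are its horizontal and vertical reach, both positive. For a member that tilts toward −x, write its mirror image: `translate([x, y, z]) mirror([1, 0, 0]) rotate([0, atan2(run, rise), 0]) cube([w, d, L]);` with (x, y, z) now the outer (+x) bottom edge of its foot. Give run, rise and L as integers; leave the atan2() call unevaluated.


// leg length = √(408² + 765²) = 867
// right-leg outer foot x = 2·408 + 120 = 936
// beam min-corner = (408, 0, 765)
translate([408, 0, 765]) cube([120, 1210, 79]);
translate([0, 81, 0]) rotate([0, atan2(408, 765), 0]) cube([42, 58, 867]);
translate([936, 81, 0]) mirror([1, 0, 0]) rotate([0, atan2(408, 765), 0]) cube([42, 58, 867]);
translate([0, 1071, 0]) rotate([0, atan2(408, 765), 0]) cube([42, 58, 867]);
translate([936, 1071, 0]) mirror([1, 0, 0]) rotate([0, atan2(408, 765), 0]) cube([42, 58, 867]);


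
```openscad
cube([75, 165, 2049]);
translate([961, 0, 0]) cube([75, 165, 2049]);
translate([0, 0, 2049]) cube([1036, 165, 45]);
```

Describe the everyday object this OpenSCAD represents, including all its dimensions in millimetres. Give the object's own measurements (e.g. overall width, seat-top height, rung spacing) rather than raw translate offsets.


A door frame. The clear opening is 886 mm wide and 2049 mm high. Two 75 mm wide jambs, 165 mm deep, stand either side of the opening from the floor to the top of the opening. A 45 mm thick head sits across the top of both jambs, spanning the full outside width of the frame.


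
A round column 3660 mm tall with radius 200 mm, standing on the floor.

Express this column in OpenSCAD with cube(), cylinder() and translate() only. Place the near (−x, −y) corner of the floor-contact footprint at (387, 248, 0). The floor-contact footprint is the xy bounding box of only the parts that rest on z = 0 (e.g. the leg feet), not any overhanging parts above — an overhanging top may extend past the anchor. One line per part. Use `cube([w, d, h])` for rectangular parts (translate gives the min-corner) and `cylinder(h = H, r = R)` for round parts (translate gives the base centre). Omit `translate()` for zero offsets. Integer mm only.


translate([587, 448, 0]) cylinder(h = 3660, r = 200);


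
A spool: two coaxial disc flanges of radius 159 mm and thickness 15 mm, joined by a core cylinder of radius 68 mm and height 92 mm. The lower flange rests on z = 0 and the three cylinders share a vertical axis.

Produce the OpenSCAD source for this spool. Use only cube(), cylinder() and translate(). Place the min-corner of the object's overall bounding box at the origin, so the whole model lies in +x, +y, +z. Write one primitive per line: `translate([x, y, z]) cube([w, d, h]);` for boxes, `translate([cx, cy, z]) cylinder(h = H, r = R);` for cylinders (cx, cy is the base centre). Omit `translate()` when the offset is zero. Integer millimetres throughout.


translate([159, 159, 0]) cylinder(h = 15, r = 159);
translate([159, 159, 15]) cylinder(h = 92, r = 68);
translate([159, 159, 107]) cylinder(h = 15, r = 159);


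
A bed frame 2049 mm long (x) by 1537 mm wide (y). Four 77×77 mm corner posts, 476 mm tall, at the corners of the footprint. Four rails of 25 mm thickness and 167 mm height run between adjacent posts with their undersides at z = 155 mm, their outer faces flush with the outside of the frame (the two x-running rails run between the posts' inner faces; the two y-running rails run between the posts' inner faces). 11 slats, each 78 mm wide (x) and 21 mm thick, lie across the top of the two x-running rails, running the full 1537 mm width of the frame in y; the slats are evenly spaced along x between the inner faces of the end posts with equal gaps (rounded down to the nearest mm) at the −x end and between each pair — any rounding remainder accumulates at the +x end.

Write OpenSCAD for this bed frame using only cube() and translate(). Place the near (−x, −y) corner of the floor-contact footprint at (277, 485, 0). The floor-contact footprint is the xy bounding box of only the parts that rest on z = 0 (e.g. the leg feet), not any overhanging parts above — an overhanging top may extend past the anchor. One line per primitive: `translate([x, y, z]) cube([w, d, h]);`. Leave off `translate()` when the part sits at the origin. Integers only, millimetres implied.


// slat z = rail_z + rail_h = 155 + 167 = 322
// slat gap = ⌊(1895 − 11·78) / 12⌋ = 86
translate([277, 485, 0]) cube([77, 77, 476]);
translate([277, 1945, 0]) cube([77, 77, 476]);
translate([2249, 485, 0]) cube([77, 77, 476]);
translate([2249, 1945, 0]) cube([77, 77, 476]);
translate([354, 485, 155]) cube([1895, 25, 167]);
translate([354, 1997, 155]) cube([1895, 25, 167]);
translate([277, 562, 155]) cube([25, 1383, 167]);
translate([2301, 562, 155]) cube([25, 1383, 167]);
translate([440, 485, 322]) cube([78, 1537, 21]);
translate([604, 485, 322]) cube([78, 1537, 21]);
translate([768, 485, 322]) cube([78, 1537, 21]);
translate([932, 485, 322]) cube([78, 1537, 21]);
translate([1096, 485, 322]) cube([78, 1537, 21]);
translate([1260, 485, 322]) cube([78, 1537, 21]);
translate([1424, 485, 322]) cube([78, 1537, 21]);
translate([1588, 485, 322]) cube([78, 1537, 21]);
translate([1752, 485, 322]) cube([78, 1537, 21]);
translate([1916, 485, 322]) cube([78, 1537, 21]);
translate([2080, 485, 322]) cube([78, 1537, 21]);


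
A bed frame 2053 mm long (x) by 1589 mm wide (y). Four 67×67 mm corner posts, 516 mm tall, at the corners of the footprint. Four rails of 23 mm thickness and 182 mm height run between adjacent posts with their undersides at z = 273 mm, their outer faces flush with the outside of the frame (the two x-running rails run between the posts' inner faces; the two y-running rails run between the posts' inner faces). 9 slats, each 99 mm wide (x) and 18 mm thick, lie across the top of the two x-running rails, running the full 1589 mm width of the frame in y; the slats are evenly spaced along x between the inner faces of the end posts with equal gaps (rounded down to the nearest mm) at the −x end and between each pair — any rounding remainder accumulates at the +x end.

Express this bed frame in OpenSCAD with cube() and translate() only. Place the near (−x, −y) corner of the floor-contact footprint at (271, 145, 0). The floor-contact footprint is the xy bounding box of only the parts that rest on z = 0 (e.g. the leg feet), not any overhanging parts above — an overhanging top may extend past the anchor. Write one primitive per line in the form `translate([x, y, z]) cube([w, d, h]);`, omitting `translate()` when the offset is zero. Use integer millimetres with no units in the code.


translate([271, 145, 0]) cube([67, 67, 516]);
translate([271, 1667, 0]) cube([67, 67, 516]);
translate([2257, 145, 0]) cube([67, 67, 516]);
translate([2257, 1667, 0]) cube([67, 67, 516]);
translate([338, 145, 273]) cube([1919, 23, 182]);
translate([338, 1711, 273]) cube([1919, 23, 182]);
translate([271, 212, 273]) cube([23, 1455, 182]);
translate([2301, 212, 273]) cube([23, 1455, 182]);
translate([440, 145, 455]) cube([99, 1589, 18]);
translate([641, 145, 455]) cube([99, 1589, 18]);
translate([842, 145, 455]) cube([99, 1589, 18]);
translate([1043, 145, 455]) cube([99, 1589, 18]);
translate([1244, 145, 455]) cube([99, 1589, 18]);
translate([1445, 145, 455]) cube([99, 1589, 18]);
translate([1646, 145, 455]) cube([99, 1589, 18]);
translate([1847, 145, 455]) cube([99, 1589, 18]);
translate([2048, 145, 455]) cube([99, 1589, 18]);


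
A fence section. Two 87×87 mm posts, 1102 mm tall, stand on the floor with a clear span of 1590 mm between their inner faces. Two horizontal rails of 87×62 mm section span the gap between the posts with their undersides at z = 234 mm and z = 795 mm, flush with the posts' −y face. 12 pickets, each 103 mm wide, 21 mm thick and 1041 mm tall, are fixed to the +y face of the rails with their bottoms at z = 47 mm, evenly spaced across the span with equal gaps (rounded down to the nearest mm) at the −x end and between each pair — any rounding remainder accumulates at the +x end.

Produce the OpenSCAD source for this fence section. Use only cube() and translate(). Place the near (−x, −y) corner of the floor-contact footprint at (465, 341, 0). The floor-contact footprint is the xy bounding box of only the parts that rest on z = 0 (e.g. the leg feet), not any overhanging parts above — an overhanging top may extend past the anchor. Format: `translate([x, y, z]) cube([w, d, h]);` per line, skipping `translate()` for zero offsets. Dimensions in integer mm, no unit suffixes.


translate([465, 341, 0]) cube([87, 87, 1102]);
translate([2142, 341, 0]) cube([87, 87, 1102]);
translate([552, 341, 234]) cube([1590, 87, 62]);
translate([552, 341, 795]) cube([1590, 87, 62]);
translate([579, 428, 47]) cube([103, 21, 1041]);
translate([709, 428, 47]) cube([103, 21, 1041]);
translate([839, 428, 47]) cube([103, 21, 1041]);
translate([969, 428, 47]) cube([103, 21, 1041]);
translate([1099, 428, 47]) cube([103, 21, 1041]);
translate([1229, 428, 47]) cube([103, 21, 1041]);
translate([1359, 428, 47]) cube([103, 21, 1041]);
translate([1489, 428, 47]) cube([103, 21, 1041]);
translate([1619, 428, 47]) cube([103, 21, 1041]);
translate([1749, 428, 47]) cube([103, 21, 1041]);
translate([1879, 428, 47]) cube([103, 21, 1041]);
translate([2009, 428, 47]) cube([103, 21, 1041]);


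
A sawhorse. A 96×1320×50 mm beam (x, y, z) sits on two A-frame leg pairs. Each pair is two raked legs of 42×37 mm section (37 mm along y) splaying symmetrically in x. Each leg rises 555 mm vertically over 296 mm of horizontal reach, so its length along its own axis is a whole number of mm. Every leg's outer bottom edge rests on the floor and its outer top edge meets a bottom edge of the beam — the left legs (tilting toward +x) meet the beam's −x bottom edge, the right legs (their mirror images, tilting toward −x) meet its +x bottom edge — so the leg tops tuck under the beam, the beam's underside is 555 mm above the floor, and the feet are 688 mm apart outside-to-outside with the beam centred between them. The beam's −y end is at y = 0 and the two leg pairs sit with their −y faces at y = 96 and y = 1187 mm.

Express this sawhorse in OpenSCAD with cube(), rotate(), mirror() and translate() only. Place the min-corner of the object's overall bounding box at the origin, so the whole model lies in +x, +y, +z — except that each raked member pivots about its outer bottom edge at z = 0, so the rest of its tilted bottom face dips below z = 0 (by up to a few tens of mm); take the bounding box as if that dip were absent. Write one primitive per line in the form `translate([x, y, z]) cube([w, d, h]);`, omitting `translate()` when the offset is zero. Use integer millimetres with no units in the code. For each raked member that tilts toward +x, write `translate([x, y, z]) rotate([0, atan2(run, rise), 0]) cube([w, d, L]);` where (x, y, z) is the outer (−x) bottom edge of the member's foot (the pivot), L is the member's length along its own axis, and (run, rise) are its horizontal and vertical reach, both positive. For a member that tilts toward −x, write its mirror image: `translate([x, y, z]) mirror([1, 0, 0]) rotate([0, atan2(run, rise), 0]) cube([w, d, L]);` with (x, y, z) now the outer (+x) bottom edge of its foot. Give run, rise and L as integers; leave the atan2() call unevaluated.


translate([296, 0, 555]) cube([96, 1320, 50]);
translate([0, 96, 0]) rotate([0, atan2(296, 555), 0]) cube([42, 37, 629]);
translate([688, 96, 0]) mirror([1, 0, 0]) rotate([0, atan2(296, 555), 0]) cube([42, 37, 629]);
translate([0, 1187, 0]) rotate([0, atan2(296, 555), 0]) cube([42, 37, 629]);
translate([688, 1187, 0]) mirror([1, 0, 0]) rotate([0, atan2(296, 555), 0]) cube([42, 37, 629]);


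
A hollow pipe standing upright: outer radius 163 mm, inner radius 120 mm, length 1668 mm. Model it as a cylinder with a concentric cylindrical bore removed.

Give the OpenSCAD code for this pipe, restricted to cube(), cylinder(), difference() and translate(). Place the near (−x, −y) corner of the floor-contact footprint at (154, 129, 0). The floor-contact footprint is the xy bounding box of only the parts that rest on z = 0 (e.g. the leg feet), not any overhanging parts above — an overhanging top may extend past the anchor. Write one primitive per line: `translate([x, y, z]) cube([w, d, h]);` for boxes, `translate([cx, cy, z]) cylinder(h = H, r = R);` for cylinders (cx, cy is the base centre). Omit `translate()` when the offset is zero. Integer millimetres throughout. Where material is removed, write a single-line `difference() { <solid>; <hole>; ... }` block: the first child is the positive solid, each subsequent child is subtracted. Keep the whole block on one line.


difference() { translate([317, 292, 0]) cylinder(h = 1668, r = 163); translate([317, 292, 0]) cylinder(h = 1668, r = 120); }


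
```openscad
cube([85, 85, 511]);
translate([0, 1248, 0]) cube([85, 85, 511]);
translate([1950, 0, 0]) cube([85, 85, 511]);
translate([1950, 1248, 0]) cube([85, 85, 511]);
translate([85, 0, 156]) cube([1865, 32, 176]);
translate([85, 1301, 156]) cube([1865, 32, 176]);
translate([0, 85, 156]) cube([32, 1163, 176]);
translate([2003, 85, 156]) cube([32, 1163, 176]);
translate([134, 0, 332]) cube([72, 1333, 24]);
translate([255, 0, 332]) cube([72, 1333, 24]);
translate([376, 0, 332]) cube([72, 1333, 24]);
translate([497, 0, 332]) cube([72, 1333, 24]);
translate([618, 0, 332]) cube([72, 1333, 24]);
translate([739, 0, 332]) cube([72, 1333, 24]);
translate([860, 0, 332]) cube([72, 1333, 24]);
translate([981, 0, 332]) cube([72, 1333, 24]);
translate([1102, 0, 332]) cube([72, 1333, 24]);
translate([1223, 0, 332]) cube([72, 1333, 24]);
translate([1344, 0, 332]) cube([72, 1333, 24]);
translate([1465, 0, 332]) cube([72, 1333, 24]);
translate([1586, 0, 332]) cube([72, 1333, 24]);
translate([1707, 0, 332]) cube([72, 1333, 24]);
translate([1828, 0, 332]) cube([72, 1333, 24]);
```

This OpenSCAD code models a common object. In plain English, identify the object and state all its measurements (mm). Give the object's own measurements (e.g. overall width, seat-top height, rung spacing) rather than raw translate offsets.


A bed frame 2035 mm long (x) by 1333 mm wide (y). Four 85×85 mm corner posts, 511 mm tall, at the corners of the footprint. Four rails of 32 mm thickness and 176 mm height run between adjacent posts with their undersides at z = 156 mm, their outer faces flush with the outside of the frame (the two x-running rails run between the posts' inner faces; the two y-running rails run between the posts' inner faces). 15 slats, each 72 mm wide (x) and 24 mm thick, lie across the top of the two x-running rails, running the full 1333 mm width of the frame in y; along x they sit between the end posts with a 49 mm gap after the −x posts and between neighbouring slats, leaving 50 mm before the +x posts.


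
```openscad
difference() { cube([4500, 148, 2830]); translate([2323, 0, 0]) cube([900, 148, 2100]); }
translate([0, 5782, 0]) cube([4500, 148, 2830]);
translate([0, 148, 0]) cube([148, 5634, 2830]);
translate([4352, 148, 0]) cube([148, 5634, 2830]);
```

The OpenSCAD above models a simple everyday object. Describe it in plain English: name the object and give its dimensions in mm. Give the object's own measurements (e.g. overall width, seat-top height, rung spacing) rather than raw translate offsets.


A single room: four walls, each 2830 mm tall and 148 mm thick, enclosing an outside footprint 4500×5930 mm (x × y), no floor or roof. The front and back walls (−y and +y sides) run the full x-width; the side walls fit between their inner faces. A door opening 900 mm wide and 2100 mm tall is cut through the front wall from the floor up, its −x edge 2323 mm from the wall's −x end.


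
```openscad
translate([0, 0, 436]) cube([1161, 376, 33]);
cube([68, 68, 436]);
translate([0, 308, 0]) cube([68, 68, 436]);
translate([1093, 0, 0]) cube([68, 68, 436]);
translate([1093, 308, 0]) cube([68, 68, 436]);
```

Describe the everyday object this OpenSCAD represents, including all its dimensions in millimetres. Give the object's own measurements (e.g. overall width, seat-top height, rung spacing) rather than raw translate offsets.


A long wooden bench with a 1161 mm (x) × 376 mm (y) seat, 33 mm thick, its top surface 469 mm above the floor. Four 68 mm square legs at the seat corners, flush with the edges, run from z = 0 to the seat underside.


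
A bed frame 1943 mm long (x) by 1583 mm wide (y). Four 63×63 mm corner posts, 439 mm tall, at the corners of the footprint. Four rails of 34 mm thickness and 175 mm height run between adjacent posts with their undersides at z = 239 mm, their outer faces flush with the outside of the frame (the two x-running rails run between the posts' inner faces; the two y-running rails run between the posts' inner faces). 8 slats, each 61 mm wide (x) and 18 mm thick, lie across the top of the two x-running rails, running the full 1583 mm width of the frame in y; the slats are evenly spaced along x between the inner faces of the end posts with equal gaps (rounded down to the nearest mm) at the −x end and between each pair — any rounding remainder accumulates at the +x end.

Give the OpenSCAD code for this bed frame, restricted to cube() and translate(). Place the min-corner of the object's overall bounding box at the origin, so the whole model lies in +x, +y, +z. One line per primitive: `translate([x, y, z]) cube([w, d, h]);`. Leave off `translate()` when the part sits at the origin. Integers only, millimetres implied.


cube([63, 63, 439]);
translate([0, 1520, 0]) cube([63, 63, 439]);
translate([1880, 0, 0]) cube([63, 63, 439]);
translate([1880, 1520, 0]) cube([63, 63, 439]);
translate([63, 0, 239]) cube([1817, 34, 175]);
translate([63, 1549, 239]) cube([1817, 34, 175]);
translate([0, 63, 239]) cube([34, 1457, 175]);
translate([1909, 63, 239]) cube([34, 1457, 175]);
translate([210, 0, 414]) cube([61, 1583, 18]);
translate([418, 0, 414]) cube([61, 1583, 18]);
translate([626, 0, 414]) cube([61, 1583, 18]);
translate([834, 0, 414]) cube([61, 1583, 18]);
translate([1042, 0, 414]) cube([61, 1583, 18]);
translate([1250, 0, 414]) cube([61, 1583, 18]);
translate([1458, 0, 414]) cube([61, 1583, 18]);
translate([1666, 0, 414]) cube([61, 1583, 18]);


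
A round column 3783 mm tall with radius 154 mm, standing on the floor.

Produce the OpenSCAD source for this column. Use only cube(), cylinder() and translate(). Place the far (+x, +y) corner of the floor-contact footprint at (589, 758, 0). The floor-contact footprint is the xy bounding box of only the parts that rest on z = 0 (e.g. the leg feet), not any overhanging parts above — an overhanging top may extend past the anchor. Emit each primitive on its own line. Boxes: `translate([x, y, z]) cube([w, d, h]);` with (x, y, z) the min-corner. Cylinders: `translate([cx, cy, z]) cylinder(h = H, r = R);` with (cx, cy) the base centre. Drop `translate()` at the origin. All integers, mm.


translate([435, 604, 0]) cylinder(h = 3783, r = 154);


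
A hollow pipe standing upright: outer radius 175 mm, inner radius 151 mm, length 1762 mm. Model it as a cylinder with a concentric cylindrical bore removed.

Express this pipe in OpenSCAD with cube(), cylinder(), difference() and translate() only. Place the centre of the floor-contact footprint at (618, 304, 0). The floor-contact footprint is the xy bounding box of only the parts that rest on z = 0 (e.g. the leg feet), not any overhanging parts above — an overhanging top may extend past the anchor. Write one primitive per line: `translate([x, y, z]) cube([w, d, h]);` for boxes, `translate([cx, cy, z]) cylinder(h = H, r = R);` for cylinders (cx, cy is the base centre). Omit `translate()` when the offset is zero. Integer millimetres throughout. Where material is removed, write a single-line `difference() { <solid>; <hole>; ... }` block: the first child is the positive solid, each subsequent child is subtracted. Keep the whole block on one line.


difference() { translate([618, 304, 0]) cylinder(h = 1762, r = 175); translate([618, 304, 0]) cylinder(h = 1762, r = 151); }


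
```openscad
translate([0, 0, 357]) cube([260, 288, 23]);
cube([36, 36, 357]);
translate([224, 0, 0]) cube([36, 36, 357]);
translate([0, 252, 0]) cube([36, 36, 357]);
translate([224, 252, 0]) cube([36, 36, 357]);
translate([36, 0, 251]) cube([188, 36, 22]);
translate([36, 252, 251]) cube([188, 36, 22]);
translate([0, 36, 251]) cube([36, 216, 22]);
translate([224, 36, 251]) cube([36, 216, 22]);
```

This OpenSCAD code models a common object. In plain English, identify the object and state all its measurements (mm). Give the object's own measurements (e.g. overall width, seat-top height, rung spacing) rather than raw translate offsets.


A simple wooden stool: a rectangular seat 260 mm (x) by 288 mm (y), 23 mm thick, top face at z = 380 mm, on four square legs, each 36×36 mm in cross-section. The legs rest on z = 0, each flush with a corner of the seat. Four stretchers, 36 mm wide and 22 mm tall, connect adjacent legs with their undersides at z = 251 mm, each running between the inner faces of the legs it joins and aligned with the legs' outer faces on the other axis.


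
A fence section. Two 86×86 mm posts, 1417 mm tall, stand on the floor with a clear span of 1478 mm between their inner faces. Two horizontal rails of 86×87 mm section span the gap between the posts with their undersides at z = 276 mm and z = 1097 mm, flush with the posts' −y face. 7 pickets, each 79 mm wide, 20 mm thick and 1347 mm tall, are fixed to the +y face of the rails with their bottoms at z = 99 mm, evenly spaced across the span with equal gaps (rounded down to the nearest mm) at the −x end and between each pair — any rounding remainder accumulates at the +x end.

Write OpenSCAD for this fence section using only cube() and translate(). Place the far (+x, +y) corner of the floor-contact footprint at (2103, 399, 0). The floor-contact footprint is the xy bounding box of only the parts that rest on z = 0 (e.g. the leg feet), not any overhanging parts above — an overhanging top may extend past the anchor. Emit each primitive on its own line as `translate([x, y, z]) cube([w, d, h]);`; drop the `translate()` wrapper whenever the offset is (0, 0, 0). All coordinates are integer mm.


translate([453, 313, 0]) cube([86, 86, 1417]);
translate([2017, 313, 0]) cube([86, 86, 1417]);
translate([539, 313, 276]) cube([1478, 86, 87]);
translate([539, 313, 1097]) cube([1478, 86, 87]);
translate([654, 399, 99]) cube([79, 20, 1347]);
translate([848, 399, 99]) cube([79, 20, 1347]);
translate([1042, 399, 99]) cube([79, 20, 1347]);
translate([1236, 399, 99]) cube([79, 20, 1347]);
translate([1430, 399, 99]) cube([79, 20, 1347]);
translate([1624, 399, 99]) cube([79, 20, 1347]);
translate([1818, 399, 99]) cube([79, 20, 1347]);


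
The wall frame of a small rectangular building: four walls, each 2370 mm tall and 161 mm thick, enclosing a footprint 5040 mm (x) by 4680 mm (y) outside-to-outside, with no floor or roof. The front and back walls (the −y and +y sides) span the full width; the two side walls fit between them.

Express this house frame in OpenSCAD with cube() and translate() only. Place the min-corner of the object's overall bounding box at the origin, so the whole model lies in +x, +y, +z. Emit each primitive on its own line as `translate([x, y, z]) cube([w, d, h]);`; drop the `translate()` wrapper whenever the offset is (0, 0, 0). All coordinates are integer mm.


cube([5040, 161, 2370]);
translate([0, 4519, 0]) cube([5040, 161, 2370]);
translate([0, 161, 0]) cube([161, 4358, 2370]);
translate([4879, 161, 0]) cube([161, 4358, 2370]);


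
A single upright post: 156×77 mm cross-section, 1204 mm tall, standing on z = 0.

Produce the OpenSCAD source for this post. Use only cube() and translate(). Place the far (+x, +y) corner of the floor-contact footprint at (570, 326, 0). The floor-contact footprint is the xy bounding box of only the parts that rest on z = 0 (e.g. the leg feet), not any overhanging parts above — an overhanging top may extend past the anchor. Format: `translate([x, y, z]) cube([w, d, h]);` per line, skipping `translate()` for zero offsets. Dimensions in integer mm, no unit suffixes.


translate([414, 249, 0]) cube([156, 77, 1204]);


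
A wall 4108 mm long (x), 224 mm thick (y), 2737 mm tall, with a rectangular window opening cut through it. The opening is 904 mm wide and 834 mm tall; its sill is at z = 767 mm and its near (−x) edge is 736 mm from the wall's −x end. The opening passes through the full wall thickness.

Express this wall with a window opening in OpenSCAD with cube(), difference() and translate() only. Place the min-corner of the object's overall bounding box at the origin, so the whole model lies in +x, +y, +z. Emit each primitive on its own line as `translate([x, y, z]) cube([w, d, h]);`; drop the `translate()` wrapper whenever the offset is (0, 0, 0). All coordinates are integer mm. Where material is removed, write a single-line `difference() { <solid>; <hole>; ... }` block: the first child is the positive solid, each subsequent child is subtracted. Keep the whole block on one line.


difference() { cube([4108, 224, 2737]); translate([736, 0, 767]) cube([904, 224, 834]); }


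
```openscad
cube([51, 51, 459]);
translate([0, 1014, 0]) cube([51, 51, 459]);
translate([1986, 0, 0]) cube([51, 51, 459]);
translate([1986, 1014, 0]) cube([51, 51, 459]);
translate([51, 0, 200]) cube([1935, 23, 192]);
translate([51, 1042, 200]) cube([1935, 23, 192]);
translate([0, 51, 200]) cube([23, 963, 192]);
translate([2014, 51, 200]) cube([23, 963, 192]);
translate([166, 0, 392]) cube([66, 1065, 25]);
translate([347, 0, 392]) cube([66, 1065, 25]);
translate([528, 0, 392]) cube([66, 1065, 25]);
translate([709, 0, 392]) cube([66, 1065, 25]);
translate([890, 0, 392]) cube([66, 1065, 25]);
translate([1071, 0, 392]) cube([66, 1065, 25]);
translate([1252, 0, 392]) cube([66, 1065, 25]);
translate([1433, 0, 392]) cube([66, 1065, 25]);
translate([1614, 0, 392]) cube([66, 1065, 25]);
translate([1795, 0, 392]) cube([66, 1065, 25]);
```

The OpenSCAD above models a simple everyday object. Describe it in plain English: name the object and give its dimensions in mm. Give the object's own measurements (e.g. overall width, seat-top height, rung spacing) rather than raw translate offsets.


A bed frame 2037 mm long (x) by 1065 mm wide (y). Four 51×51 mm corner posts, 459 mm tall, at the corners of the footprint. Four rails of 23 mm thickness and 192 mm height run between adjacent posts with their undersides at z = 200 mm, their outer faces flush with the outside of the frame (the two x-running rails run between the posts' inner faces; the two y-running rails run between the posts' inner faces). 10 slats, each 66 mm wide (x) and 25 mm thick, lie across the top of the two x-running rails, running the full 1065 mm width of the frame in y; along x they sit between the end posts with a 115 mm gap after the −x posts and between neighbouring slats, leaving 125 mm before the +x posts.
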